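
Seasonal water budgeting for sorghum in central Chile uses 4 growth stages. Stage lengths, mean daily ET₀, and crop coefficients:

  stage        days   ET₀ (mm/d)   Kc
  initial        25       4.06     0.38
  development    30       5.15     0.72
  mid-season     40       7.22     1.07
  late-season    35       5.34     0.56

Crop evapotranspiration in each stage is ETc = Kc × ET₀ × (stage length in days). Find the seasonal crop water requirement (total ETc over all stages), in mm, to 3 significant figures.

initial: 0.38 × 4.06 × 25 = 38.57 mm
development: 0.72 × 5.15 × 30 = 111.24 mm
mid-season: 1.07 × 7.22 × 40 = 309.02 mm
late-season: 0.56 × 5.34 × 35 = 104.66 mm
Seasonal total = 563.49 mm

563 mm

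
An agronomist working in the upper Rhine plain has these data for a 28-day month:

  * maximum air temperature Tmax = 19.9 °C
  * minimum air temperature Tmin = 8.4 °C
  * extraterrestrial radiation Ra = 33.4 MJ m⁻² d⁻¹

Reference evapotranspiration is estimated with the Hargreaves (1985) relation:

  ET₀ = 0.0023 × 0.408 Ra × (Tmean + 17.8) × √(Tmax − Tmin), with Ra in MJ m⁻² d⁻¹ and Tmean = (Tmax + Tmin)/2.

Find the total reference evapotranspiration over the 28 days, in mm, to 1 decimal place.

Tmean = (19.9 + 8.4)/2 = 14.15 °C
0.408 Ra = 0.408 × 33.4 = 13.6272 mm/d equivalent
ET₀ = 0.0023 × 13.6272 × (14.15 + 17.8) × √11.5 = 0.0023 × 13.6272 × 31.95 × 3.3912 = 3.3959 mm/d
Over 28 days: 3.3959 × 28 = 95.085 mm

95.1 mm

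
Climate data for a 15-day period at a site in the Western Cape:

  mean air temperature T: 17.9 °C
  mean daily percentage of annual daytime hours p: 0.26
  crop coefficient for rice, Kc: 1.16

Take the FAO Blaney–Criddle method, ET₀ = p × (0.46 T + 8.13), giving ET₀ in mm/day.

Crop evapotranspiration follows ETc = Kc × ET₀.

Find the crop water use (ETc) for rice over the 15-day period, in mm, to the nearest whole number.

74 mm

ET₀ = 0.26 × (0.46 × 17.9 + 8.13) = 0.26 × 16.364 = 4.2546 mm/d
ETc = Kc × ET₀ = 1.16 × 4.2546 = 4.9353 mm/d
Over 15 days: 4.9353 × 15 = 74.030 mm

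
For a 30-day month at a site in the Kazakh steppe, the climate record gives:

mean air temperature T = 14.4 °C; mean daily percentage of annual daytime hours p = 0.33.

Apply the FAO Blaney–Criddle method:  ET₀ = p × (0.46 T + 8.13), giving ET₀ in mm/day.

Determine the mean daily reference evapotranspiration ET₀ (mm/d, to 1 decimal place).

4.9 mm/d

ET₀ = 0.33 × (0.46 × 14.4 + 8.13) = 0.33 × 14.754 = 4.8688 mm/d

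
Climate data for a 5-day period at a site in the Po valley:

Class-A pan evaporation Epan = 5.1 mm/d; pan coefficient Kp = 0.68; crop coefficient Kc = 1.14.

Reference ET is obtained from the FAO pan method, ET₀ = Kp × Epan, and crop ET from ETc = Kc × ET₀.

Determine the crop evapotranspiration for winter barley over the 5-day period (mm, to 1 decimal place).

ET₀ = 0.68 × 5.1 = 3.4680 mm/d
ETc = Kc × ET₀ = 1.14 × 3.4680 = 3.9535 mm/d
Over 5 days: 3.9535 × 5 = 19.768 mm

19.8 mm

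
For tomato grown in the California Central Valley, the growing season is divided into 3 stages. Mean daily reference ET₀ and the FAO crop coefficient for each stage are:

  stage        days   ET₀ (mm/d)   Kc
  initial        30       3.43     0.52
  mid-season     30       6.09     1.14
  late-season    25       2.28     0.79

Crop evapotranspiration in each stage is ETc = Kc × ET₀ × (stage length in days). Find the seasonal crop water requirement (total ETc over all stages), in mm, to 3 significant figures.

307 mm

initial: 0.52 × 3.43 × 30 = 53.51 mm
mid-season: 1.14 × 6.09 × 30 = 208.28 mm
late-season: 0.79 × 2.28 × 25 = 45.03 mm
Seasonal total = 306.82 mm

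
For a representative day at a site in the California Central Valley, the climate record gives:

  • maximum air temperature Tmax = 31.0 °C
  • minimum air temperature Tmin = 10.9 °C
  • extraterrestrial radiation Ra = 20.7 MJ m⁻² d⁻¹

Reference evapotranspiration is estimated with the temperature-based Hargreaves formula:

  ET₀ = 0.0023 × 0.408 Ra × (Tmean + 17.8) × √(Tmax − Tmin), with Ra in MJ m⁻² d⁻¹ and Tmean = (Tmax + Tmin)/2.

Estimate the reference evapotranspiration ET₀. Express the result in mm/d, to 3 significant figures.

Tmean = (31.0 + 10.9)/2 = 20.95 °C
0.408 Ra = 0.408 × 20.7 = 8.4456 mm/d equivalent
ET₀ = 0.0023 × 8.4456 × (20.95 + 17.8) × √20.1 = 0.0023 × 8.4456 × 38.75 × 4.4833 = 3.3746 mm/d

3.37 mm/d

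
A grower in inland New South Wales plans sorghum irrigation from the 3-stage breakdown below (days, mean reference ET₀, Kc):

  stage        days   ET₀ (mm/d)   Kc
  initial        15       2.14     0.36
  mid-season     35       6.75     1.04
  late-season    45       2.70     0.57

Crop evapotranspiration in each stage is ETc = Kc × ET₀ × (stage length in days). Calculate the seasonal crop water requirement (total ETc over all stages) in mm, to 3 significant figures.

327 mm

initial: 0.36 × 2.14 × 15 = 11.56 mm
mid-season: 1.04 × 6.75 × 35 = 245.70 mm
late-season: 0.57 × 2.70 × 45 = 69.26 mm
Seasonal total = 326.52 mm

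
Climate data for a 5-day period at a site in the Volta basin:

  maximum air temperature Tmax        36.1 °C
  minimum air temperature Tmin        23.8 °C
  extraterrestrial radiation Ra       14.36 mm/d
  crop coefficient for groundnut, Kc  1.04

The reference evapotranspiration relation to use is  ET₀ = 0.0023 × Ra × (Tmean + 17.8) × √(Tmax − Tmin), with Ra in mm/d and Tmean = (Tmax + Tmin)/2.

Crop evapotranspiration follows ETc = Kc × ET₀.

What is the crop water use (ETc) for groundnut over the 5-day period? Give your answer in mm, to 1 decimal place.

Tmean = (36.1 + 23.8)/2 = 29.95 °C
ET₀ = 0.0023 × 14.36 × (29.95 + 17.8) × √12.3 = 0.0023 × 14.36 × 47.75 × 3.5071 = 5.5310 mm/d
ETc = Kc × ET₀ = 1.04 × 5.5310 = 5.7522 mm/d
Over 5 days: 5.7522 × 5 = 28.761 mm

28.8 mm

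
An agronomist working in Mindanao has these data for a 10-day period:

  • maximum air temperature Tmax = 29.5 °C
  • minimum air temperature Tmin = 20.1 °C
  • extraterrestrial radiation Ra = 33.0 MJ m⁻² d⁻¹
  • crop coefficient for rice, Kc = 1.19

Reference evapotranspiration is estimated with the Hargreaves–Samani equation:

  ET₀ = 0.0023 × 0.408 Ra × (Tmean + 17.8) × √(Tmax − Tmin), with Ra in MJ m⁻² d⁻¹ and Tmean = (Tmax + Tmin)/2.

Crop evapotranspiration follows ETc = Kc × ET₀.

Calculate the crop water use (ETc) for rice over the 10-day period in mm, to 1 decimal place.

Tmean = (29.5 + 20.1)/2 = 24.80 °C
0.408 Ra = 0.408 × 33.0 = 13.4640 mm/d equivalent
ET₀ = 0.0023 × 13.4640 × (24.80 + 17.8) × √9.4 = 0.0023 × 13.4640 × 42.60 × 3.0659 = 4.0445 mm/d
ETc = Kc × ET₀ = 1.19 × 4.0445 = 4.8130 mm/d
Over 10 days: 4.8130 × 10 = 48.130 mm

48.1 mm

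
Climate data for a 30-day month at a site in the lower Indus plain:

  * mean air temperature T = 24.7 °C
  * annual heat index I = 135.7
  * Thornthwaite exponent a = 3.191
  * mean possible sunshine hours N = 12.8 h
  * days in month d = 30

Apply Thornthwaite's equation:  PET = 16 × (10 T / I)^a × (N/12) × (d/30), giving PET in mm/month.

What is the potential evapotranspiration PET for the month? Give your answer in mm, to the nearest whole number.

10T/I = 10 × 24.7 / 135.7 = 1.8202
(10T/I)^a = 1.8202^3.191 = 6.7615
Uncorrected PET = 16 × 6.7615 = 108.184 mm
Correction = (N/12)(d/30) = (12.8/12)(30/30) = 1.0667
PET = 108.184 × 1.0667 = 115.400 mm/month

115 mm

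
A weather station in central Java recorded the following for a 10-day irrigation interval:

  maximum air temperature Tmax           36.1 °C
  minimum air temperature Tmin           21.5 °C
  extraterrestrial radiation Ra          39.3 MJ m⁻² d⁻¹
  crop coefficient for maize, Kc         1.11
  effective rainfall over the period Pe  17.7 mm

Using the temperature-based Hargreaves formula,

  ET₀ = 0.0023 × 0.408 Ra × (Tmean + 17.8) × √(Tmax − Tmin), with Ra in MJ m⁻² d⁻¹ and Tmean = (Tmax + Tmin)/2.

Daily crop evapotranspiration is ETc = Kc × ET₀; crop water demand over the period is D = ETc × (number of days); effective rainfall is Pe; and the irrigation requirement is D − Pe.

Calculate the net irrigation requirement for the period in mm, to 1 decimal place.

55.2 mm

Tmean = (36.1 + 21.5)/2 = 28.80 °C
0.408 Ra = 0.408 × 39.3 = 16.0344 mm/d equivalent
ET₀ = 0.0023 × 16.0344 × (28.80 + 17.8) × √14.6 = 0.0023 × 16.0344 × 46.60 × 3.8210 = 6.5666 mm/d
ETc = Kc × ET₀ = 1.11 × 6.5666 = 7.2889 mm/d
Crop demand D = ETc × 10 d = 7.2889 × 10 = 72.889 mm
D − Pe = 72.889 − 17.7 = 55.189 mm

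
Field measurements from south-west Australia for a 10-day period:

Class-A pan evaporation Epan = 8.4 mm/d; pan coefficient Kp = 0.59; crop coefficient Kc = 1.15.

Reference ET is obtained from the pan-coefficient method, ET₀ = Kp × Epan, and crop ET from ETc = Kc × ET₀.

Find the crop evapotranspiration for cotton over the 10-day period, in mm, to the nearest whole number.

ET₀ = 0.59 × 8.4 = 4.9560 mm/d
ETc = Kc × ET₀ = 1.15 × 4.9560 = 5.6994 mm/d
Over 10 days: 5.6994 × 10 = 56.994 mm

57 mm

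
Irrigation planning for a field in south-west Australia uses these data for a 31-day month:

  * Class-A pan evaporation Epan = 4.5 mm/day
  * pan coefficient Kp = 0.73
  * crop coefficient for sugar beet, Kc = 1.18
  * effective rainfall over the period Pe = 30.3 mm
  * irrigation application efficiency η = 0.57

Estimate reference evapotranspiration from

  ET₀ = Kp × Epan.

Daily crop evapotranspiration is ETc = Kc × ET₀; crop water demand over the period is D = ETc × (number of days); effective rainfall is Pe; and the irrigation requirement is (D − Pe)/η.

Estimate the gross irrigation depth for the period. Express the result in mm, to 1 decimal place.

157.7 mm

ET₀ = 0.73 × 4.5 = 3.2850 mm/d
ETc = Kc × ET₀ = 1.18 × 3.2850 = 3.8763 mm/d
Crop demand D = ETc × 31 d = 3.8763 × 31 = 120.165 mm
D − Pe = 120.165 − 30.3 = 89.865 mm
Gross irrigation = 89.865 / 0.57 = 157.658 mm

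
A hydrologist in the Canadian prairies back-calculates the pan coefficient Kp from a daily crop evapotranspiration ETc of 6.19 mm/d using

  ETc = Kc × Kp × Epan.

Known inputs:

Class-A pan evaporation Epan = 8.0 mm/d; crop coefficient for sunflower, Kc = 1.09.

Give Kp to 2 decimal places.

0.71

ETc = Kc × Kp × Epan  ⇒  Kp = ETc / (Kc × Epan)
Kp = 6.19 / (1.09 × 8.0) = 6.19 / 8.720 = 0.7099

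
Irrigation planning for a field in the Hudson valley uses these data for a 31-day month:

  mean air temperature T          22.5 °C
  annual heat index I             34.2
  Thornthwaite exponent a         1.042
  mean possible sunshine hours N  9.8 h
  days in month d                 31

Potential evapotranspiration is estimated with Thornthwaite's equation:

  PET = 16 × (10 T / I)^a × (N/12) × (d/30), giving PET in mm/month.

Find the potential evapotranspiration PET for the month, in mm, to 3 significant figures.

96.1 mm

10T/I = 10 × 22.5 / 34.2 = 6.5789
(10T/I)^a = 6.5789^1.042 = 7.1206
Uncorrected PET = 16 × 7.1206 = 113.930 mm
Correction = (N/12)(d/30) = (9.8/12)(31/30) = 0.8439
PET = 113.930 × 0.8439 = 96.146 mm/month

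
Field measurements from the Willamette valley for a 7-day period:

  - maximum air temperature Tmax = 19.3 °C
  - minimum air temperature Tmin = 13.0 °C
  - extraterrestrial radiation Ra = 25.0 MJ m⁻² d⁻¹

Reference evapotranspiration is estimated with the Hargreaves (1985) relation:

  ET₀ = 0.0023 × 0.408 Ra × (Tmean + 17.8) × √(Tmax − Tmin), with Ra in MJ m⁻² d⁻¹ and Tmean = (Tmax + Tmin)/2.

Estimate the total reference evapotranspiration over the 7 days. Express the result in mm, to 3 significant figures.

Tmean = (19.3 + 13.0)/2 = 16.15 °C
0.408 Ra = 0.408 × 25.0 = 10.2000 mm/d equivalent
ET₀ = 0.0023 × 10.2000 × (16.15 + 17.8) × √6.3 = 0.0023 × 10.2000 × 33.95 × 2.5100 = 1.9991 mm/d
Over 7 days: 1.9991 × 7 = 13.994 mm

14.0 mm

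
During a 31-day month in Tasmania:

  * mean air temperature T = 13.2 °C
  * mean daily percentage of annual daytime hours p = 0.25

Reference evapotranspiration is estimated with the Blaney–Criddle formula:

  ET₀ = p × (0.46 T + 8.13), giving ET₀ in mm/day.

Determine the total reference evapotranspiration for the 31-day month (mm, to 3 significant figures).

ET₀ = 0.25 × (0.46 × 13.2 + 8.13) = 0.25 × 14.202 = 3.5505 mm/d
Monthly total = 3.5505 × 31 = 110.066 mm

110 mm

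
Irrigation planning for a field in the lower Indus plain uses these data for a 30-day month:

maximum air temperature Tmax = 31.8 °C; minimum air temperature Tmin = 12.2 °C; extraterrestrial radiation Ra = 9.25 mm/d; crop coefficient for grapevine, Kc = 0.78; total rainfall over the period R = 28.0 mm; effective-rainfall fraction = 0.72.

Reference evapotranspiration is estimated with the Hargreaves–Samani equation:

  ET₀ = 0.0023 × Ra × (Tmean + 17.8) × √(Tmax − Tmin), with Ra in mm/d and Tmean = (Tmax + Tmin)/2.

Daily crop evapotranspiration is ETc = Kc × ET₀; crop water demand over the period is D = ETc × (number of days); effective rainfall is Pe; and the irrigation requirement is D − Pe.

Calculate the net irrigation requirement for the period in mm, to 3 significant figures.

Tmean = (31.8 + 12.2)/2 = 22.00 °C
ET₀ = 0.0023 × 9.25 × (22.00 + 17.8) × √19.6 = 0.0023 × 9.25 × 39.80 × 4.4272 = 3.7487 mm/d
ETc = Kc × ET₀ = 0.78 × 3.7487 = 2.9240 mm/d
Crop demand D = ETc × 30 d = 2.9240 × 30 = 87.720 mm
Pe = 0.72 × 28.0 = 20.160 mm
D − Pe = 87.720 − 20.160 = 67.560 mm

67.6 mm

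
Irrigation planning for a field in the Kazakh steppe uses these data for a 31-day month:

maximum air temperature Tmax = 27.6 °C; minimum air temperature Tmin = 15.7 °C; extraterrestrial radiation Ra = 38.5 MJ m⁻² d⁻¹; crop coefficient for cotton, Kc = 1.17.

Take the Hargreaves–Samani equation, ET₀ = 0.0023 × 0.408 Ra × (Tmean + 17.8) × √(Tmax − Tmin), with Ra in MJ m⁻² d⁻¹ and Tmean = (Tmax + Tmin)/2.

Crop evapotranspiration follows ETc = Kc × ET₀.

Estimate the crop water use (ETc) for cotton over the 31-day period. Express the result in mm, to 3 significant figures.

178 mm

Tmean = (27.6 + 15.7)/2 = 21.65 °C
0.408 Ra = 0.408 × 38.5 = 15.7080 mm/d equivalent
ET₀ = 0.0023 × 15.7080 × (21.65 + 17.8) × √11.9 = 0.0023 × 15.7080 × 39.45 × 3.4496 = 4.9166 mm/d
ETc = Kc × ET₀ = 1.17 × 4.9166 = 5.7524 mm/d
Over 31 days: 5.7524 × 31 = 178.324 mm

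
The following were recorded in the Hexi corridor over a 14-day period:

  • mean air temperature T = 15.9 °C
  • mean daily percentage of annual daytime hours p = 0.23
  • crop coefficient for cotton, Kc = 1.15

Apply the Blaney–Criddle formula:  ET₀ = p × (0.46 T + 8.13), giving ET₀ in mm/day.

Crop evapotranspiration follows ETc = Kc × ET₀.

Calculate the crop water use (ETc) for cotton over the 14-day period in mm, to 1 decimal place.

ET₀ = 0.23 × (0.46 × 15.9 + 8.13) = 0.23 × 15.444 = 3.5521 mm/d
ETc = Kc × ET₀ = 1.15 × 3.5521 = 4.0849 mm/d
Over 14 days: 4.0849 × 14 = 57.189 mm

57.2 mm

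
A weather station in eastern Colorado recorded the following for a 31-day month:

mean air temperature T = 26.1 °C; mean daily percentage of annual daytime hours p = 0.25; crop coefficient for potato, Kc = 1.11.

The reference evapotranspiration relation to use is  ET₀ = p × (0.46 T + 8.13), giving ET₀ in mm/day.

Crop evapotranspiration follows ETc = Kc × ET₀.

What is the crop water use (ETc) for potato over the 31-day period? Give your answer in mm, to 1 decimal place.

ET₀ = 0.25 × (0.46 × 26.1 + 8.13) = 0.25 × 20.136 = 5.0340 mm/d
ETc = Kc × ET₀ = 1.11 × 5.0340 = 5.5877 mm/d
Over 31 days: 5.5877 × 31 = 173.219 mm

173.2 mm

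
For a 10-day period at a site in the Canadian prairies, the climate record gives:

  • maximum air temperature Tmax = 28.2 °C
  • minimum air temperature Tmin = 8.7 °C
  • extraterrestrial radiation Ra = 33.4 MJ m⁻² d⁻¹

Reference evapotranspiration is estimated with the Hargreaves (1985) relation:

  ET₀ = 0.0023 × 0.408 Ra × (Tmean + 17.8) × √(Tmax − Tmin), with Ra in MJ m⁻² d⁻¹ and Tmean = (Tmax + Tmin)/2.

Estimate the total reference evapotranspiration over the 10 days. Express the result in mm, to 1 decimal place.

Tmean = (28.2 + 8.7)/2 = 18.45 °C
0.408 Ra = 0.408 × 33.4 = 13.6272 mm/d equivalent
ET₀ = 0.0023 × 13.6272 × (18.45 + 17.8) × √19.5 = 0.0023 × 13.6272 × 36.25 × 4.4159 = 5.0172 mm/d
Over 10 days: 5.0172 × 10 = 50.172 mm

50.2 mm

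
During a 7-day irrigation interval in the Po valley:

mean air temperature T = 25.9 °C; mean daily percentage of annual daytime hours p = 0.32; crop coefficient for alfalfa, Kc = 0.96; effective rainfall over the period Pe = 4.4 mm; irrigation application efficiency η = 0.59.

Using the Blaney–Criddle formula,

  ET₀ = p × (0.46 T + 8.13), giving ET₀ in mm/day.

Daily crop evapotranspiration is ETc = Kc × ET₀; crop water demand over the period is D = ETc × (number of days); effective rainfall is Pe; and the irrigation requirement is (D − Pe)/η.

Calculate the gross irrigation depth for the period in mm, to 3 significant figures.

ET₀ = 0.32 × (0.46 × 25.9 + 8.13) = 0.32 × 20.044 = 6.4141 mm/d
ETc = Kc × ET₀ = 0.96 × 6.4141 = 6.1575 mm/d
Crop demand D = ETc × 7 d = 6.1575 × 7 = 43.103 mm
D − Pe = 43.103 − 4.4 = 38.703 mm
Gross irrigation = 38.703 / 0.59 = 65.598 mm

65.6 mm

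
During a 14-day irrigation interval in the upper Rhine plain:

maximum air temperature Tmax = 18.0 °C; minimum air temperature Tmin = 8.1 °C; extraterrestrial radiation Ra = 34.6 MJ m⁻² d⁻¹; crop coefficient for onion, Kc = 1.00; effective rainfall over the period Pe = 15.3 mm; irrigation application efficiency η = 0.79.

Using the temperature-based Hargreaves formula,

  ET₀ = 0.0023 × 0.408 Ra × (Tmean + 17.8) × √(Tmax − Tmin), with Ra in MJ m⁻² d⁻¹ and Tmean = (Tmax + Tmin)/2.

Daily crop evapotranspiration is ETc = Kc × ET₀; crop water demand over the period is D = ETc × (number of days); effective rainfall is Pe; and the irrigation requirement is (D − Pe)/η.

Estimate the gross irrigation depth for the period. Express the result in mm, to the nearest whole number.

Tmean = (18.0 + 8.1)/2 = 13.05 °C
0.408 Ra = 0.408 × 34.6 = 14.1168 mm/d equivalent
ET₀ = 0.0023 × 14.1168 × (13.05 + 17.8) × √9.9 = 0.0023 × 14.1168 × 30.85 × 3.1464 = 3.1516 mm/d
ETc = Kc × ET₀ = 1.00 × 3.1516 = 3.1516 mm/d
Crop demand D = ETc × 14 d = 3.1516 × 14 = 44.122 mm
D − Pe = 44.122 − 15.3 = 28.822 mm
Gross irrigation = 28.822 / 0.79 = 36.484 mm

36 mm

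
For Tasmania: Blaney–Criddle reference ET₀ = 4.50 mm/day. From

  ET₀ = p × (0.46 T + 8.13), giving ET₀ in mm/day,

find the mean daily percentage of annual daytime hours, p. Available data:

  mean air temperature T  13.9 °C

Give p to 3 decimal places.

0.310

p = ET₀ / (0.46 T + 8.13) = 4.50 / (0.46 × 13.9 + 8.13) = 4.50 / 14.524 = 0.3098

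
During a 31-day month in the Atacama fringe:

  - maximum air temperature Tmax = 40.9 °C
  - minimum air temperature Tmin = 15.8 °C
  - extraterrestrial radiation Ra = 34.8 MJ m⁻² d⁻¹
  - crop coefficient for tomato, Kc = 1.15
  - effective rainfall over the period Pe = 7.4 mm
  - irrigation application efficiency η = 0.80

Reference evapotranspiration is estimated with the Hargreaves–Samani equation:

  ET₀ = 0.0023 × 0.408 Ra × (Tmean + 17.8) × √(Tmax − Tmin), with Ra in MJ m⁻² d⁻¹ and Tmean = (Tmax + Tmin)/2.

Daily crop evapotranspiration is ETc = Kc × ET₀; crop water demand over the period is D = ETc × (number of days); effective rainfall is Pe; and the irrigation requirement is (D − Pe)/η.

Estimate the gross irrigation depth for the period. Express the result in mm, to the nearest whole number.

327 mm

Tmean = (40.9 + 15.8)/2 = 28.35 °C
0.408 Ra = 0.408 × 34.8 = 14.1984 mm/d equivalent
ET₀ = 0.0023 × 14.1984 × (28.35 + 17.8) × √25.1 = 0.0023 × 14.1984 × 46.15 × 5.0100 = 7.5505 mm/d
ETc = Kc × ET₀ = 1.15 × 7.5505 = 8.6831 mm/d
Crop demand D = ETc × 31 d = 8.6831 × 31 = 269.176 mm
D − Pe = 269.176 − 7.4 = 261.776 mm
Gross irrigation = 261.776 / 0.80 = 327.220 mm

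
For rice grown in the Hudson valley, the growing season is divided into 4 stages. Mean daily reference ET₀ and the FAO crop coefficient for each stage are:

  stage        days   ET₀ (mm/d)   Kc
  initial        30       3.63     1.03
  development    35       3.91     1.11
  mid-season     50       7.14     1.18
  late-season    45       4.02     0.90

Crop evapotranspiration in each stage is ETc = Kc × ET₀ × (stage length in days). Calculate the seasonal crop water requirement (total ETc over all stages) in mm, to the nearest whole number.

848 mm

initial: 1.03 × 3.63 × 30 = 112.17 mm
development: 1.11 × 3.91 × 35 = 151.90 mm
mid-season: 1.18 × 7.14 × 50 = 421.26 mm
late-season: 0.90 × 4.02 × 45 = 162.81 mm
Seasonal total = 848.14 mm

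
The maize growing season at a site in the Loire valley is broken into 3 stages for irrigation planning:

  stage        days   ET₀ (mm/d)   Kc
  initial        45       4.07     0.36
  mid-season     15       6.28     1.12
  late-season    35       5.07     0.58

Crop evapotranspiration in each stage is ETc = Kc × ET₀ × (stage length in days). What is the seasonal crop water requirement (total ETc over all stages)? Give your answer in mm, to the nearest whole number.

274 mm

initial: 0.36 × 4.07 × 45 = 65.93 mm
mid-season: 1.12 × 6.28 × 15 = 105.50 mm
late-season: 0.58 × 5.07 × 35 = 102.92 mm
Seasonal total = 274.35 mm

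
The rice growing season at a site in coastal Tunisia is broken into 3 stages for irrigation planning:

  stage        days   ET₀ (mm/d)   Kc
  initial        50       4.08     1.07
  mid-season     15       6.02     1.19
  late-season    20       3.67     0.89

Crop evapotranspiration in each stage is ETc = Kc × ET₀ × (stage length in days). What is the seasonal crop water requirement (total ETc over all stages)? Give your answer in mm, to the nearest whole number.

initial: 1.07 × 4.08 × 50 = 218.28 mm
mid-season: 1.19 × 6.02 × 15 = 107.46 mm
late-season: 0.89 × 3.67 × 20 = 65.33 mm
Seasonal total = 391.07 mm

391 mm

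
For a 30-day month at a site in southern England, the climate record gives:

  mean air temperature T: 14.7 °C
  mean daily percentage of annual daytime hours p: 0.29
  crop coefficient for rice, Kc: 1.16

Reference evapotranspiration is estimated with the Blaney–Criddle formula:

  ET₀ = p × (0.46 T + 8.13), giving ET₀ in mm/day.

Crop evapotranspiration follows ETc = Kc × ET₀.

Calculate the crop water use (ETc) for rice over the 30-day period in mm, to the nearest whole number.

ET₀ = 0.29 × (0.46 × 14.7 + 8.13) = 0.29 × 14.892 = 4.3187 mm/d
ETc = Kc × ET₀ = 1.16 × 4.3187 = 5.0097 mm/d
Over 30 days: 5.0097 × 30 = 150.291 mm

150 mm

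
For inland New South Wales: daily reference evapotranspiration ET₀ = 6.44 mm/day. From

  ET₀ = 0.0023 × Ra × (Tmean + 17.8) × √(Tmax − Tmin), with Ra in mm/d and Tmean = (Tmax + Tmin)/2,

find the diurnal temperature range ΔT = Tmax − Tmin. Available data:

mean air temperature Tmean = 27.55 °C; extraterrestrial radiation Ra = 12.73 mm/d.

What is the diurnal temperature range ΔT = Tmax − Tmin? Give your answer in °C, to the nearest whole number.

24 °C

√ΔT = ET₀ / [0.0023 × Ra × (Tmean+17.8)] = 6.44 / (0.0023 × 12.73 × 45.35) = 4.8501
ΔT = 4.8501² = 23.523 °C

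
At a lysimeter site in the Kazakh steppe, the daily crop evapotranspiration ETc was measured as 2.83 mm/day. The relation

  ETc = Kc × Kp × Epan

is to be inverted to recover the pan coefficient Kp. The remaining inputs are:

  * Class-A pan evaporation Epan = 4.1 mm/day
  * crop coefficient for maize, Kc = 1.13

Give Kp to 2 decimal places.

ETc = Kc × Kp × Epan  ⇒  Kp = ETc / (Kc × Epan)
Kp = 2.83 / (1.13 × 4.1) = 2.83 / 4.633 = 0.6108

0.61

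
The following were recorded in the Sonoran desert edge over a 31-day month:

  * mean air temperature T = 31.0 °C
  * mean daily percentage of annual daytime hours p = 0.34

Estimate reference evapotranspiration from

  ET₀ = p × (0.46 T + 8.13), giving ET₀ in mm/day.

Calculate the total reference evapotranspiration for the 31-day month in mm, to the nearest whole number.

ET₀ = 0.34 × (0.46 × 31.0 + 8.13) = 0.34 × 22.390 = 7.6126 mm/d
Monthly total = 7.6126 × 31 = 235.991 mm

236 mm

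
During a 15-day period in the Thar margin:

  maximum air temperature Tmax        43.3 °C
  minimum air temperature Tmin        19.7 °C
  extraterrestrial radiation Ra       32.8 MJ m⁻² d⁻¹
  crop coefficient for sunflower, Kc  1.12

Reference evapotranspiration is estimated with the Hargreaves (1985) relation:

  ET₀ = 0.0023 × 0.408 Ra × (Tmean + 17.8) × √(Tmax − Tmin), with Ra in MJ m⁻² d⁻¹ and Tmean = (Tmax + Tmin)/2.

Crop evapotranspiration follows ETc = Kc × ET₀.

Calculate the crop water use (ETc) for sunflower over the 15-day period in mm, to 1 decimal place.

123.8 mm

Tmean = (43.3 + 19.7)/2 = 31.50 °C
0.408 Ra = 0.408 × 32.8 = 13.3824 mm/d equivalent
ET₀ = 0.0023 × 13.3824 × (31.50 + 17.8) × √23.6 = 0.0023 × 13.3824 × 49.30 × 4.8580 = 7.3717 mm/d
ETc = Kc × ET₀ = 1.12 × 7.3717 = 8.2563 mm/d
Over 15 days: 8.2563 × 15 = 123.845 mm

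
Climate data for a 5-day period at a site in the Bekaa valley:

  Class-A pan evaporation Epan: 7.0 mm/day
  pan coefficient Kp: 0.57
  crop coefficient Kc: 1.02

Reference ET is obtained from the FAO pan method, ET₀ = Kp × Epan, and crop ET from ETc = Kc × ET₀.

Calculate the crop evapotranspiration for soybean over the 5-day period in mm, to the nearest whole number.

20 mm

ET₀ = 0.57 × 7.0 = 3.9900 mm/d
ETc = Kc × ET₀ = 1.02 × 3.9900 = 4.0698 mm/d
Over 5 days: 4.0698 × 5 = 20.349 mm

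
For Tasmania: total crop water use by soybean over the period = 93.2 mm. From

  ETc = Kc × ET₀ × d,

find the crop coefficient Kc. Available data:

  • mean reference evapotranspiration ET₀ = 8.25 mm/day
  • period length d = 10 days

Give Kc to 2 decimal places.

ETc = Kc × ET₀ × d  ⇒  Kc = ETc / (ET₀ × d)
Kc = 93.2 / (8.25 × 10) = 93.2 / 82.50 = 1.1297

1.13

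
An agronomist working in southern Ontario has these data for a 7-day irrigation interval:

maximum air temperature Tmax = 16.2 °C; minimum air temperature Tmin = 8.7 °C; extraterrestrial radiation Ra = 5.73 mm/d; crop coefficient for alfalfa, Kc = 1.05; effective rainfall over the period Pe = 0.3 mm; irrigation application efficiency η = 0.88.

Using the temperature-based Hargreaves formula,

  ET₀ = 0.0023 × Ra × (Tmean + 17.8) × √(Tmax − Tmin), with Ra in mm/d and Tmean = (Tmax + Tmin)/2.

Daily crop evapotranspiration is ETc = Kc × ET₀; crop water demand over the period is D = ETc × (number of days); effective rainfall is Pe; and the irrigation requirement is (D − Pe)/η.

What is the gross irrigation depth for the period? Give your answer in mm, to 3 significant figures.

Tmean = (16.2 + 8.7)/2 = 12.45 °C
ET₀ = 0.0023 × 5.73 × (12.45 + 17.8) × √7.5 = 0.0023 × 5.73 × 30.25 × 2.7386 = 1.0918 mm/d
ETc = Kc × ET₀ = 1.05 × 1.0918 = 1.1464 mm/d
Crop demand D = ETc × 7 d = 1.1464 × 7 = 8.025 mm
D − Pe = 8.025 − 0.3 = 7.725 mm
Gross irrigation = 7.725 / 0.88 = 8.778 mm

8.78 mm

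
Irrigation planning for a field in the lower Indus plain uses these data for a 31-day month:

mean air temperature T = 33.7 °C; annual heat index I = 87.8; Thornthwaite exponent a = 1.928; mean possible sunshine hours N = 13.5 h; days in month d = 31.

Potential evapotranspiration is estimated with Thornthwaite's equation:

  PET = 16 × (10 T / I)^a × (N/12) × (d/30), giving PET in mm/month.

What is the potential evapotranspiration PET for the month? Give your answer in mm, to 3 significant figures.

10T/I = 10 × 33.7 / 87.8 = 3.8383
(10T/I)^a = 3.8383^1.928 = 13.3727
Uncorrected PET = 16 × 13.3727 = 213.963 mm
Correction = (N/12)(d/30) = (13.5/12)(31/30) = 1.1625
PET = 213.963 × 1.1625 = 248.732 mm/month

249 mm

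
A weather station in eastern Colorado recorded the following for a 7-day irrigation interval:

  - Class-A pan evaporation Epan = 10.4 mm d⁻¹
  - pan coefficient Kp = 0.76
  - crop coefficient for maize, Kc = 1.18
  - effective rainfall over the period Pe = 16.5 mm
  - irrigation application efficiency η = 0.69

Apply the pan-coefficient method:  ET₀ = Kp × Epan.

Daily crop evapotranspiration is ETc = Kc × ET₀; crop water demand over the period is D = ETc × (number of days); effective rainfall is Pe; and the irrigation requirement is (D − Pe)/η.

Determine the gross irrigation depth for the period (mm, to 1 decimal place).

70.7 mm

ET₀ = 0.76 × 10.4 = 7.9040 mm/d
ETc = Kc × ET₀ = 1.18 × 7.9040 = 9.3267 mm/d
Crop demand D = ETc × 7 d = 9.3267 × 7 = 65.287 mm
D − Pe = 65.287 − 16.5 = 48.787 mm
Gross irrigation = 48.787 / 0.69 = 70.706 mm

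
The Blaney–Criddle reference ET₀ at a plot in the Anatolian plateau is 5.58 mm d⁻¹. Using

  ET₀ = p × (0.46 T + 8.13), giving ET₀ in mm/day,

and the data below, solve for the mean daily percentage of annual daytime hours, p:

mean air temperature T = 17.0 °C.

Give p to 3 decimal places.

p = ET₀ / (0.46 T + 8.13) = 5.58 / (0.46 × 17.0 + 8.13) = 5.58 / 15.950 = 0.3498

0.350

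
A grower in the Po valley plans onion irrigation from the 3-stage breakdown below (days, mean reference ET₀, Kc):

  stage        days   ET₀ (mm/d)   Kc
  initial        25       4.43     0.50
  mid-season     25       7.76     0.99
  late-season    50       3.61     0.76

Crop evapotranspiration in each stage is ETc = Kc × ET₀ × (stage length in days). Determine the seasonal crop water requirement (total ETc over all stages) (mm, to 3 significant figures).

initial: 0.50 × 4.43 × 25 = 55.38 mm
mid-season: 0.99 × 7.76 × 25 = 192.06 mm
late-season: 0.76 × 3.61 × 50 = 137.18 mm
Seasonal total = 384.62 mm

385 mm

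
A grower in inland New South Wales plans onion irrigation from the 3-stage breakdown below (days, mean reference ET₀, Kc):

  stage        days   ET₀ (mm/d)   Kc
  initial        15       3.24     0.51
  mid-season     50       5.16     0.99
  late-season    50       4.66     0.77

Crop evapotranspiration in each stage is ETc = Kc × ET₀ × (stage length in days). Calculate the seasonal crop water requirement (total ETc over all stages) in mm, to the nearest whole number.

460 mm

initial: 0.51 × 3.24 × 15 = 24.79 mm
mid-season: 0.99 × 5.16 × 50 = 255.42 mm
late-season: 0.77 × 4.66 × 50 = 179.41 mm
Seasonal total = 459.62 mm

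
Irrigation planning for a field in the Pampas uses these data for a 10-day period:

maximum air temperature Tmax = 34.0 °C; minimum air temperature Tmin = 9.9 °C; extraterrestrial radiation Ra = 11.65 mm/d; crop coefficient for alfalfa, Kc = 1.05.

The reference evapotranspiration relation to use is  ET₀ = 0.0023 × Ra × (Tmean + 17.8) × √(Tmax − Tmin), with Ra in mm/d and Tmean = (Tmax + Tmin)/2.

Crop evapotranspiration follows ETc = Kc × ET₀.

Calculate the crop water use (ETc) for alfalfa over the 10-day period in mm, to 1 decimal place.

Tmean = (34.0 + 9.9)/2 = 21.95 °C
ET₀ = 0.0023 × 11.65 × (21.95 + 17.8) × √24.1 = 0.0023 × 11.65 × 39.75 × 4.9092 = 5.2288 mm/d
ETc = Kc × ET₀ = 1.05 × 5.2288 = 5.4902 mm/d
Over 10 days: 5.4902 × 10 = 54.902 mm

54.9 mm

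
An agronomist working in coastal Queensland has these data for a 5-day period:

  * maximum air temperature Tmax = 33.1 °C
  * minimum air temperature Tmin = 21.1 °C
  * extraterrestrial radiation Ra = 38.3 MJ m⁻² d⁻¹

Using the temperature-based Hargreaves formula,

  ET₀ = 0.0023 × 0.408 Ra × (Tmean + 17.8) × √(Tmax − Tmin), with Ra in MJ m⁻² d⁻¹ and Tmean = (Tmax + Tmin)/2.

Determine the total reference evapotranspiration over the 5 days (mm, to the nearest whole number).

28 mm

Tmean = (33.1 + 21.1)/2 = 27.10 °C
0.408 Ra = 0.408 × 38.3 = 15.6264 mm/d equivalent
ET₀ = 0.0023 × 15.6264 × (27.10 + 17.8) × √12.0 = 0.0023 × 15.6264 × 44.90 × 3.4641 = 5.5902 mm/d
Over 5 days: 5.5902 × 5 = 27.951 mm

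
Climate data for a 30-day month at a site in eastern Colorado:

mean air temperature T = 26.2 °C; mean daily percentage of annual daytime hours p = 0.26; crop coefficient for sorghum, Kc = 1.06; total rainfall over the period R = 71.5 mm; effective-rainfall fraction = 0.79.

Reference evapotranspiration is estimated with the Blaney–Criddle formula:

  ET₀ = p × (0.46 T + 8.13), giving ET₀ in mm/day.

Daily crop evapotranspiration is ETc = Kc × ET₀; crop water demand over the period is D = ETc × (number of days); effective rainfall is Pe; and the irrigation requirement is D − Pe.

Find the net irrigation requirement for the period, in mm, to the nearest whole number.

110 mm

ET₀ = 0.26 × (0.46 × 26.2 + 8.13) = 0.26 × 20.182 = 5.2473 mm/d
ETc = Kc × ET₀ = 1.06 × 5.2473 = 5.5621 mm/d
Crop demand D = ETc × 30 d = 5.5621 × 30 = 166.863 mm
Pe = 0.79 × 71.5 = 56.485 mm
D − Pe = 166.863 − 56.485 = 110.378 mm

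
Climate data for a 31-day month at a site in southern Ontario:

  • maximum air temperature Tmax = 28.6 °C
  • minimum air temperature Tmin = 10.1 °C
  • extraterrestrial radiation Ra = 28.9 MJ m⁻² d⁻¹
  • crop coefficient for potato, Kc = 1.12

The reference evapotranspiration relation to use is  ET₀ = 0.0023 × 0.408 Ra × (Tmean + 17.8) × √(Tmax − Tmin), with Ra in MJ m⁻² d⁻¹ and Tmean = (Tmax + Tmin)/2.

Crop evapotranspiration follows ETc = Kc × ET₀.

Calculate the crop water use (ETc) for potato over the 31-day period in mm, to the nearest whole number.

Tmean = (28.6 + 10.1)/2 = 19.35 °C
0.408 Ra = 0.408 × 28.9 = 11.7912 mm/d equivalent
ET₀ = 0.0023 × 11.7912 × (19.35 + 17.8) × √18.5 = 0.0023 × 11.7912 × 37.15 × 4.3012 = 4.3335 mm/d
ETc = Kc × ET₀ = 1.12 × 4.3335 = 4.8535 mm/d
Over 31 days: 4.8535 × 31 = 150.459 mm

150 mm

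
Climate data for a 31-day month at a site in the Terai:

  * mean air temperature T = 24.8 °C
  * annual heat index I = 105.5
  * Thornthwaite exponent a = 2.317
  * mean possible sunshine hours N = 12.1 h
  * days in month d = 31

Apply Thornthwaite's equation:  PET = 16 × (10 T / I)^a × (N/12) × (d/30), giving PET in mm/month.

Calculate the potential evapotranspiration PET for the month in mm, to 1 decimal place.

120.8 mm

10T/I = 10 × 24.8 / 105.5 = 2.3507
(10T/I)^a = 2.3507^2.317 = 7.2454
Uncorrected PET = 16 × 7.2454 = 115.926 mm
Correction = (N/12)(d/30) = (12.1/12)(31/30) = 1.0419
PET = 115.926 × 1.0419 = 120.783 mm/month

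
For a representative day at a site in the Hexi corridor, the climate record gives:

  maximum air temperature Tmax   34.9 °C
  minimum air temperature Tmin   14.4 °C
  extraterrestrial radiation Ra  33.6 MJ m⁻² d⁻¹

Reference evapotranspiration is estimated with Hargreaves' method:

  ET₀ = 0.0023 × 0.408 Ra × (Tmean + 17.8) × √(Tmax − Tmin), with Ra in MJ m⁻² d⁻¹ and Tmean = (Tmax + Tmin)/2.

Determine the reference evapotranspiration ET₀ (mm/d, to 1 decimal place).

Tmean = (34.9 + 14.4)/2 = 24.65 °C
0.408 Ra = 0.408 × 33.6 = 13.7088 mm/d equivalent
ET₀ = 0.0023 × 13.7088 × (24.65 + 17.8) × √20.5 = 0.0023 × 13.7088 × 42.45 × 4.5277 = 6.0601 mm/d

6.1 mm/d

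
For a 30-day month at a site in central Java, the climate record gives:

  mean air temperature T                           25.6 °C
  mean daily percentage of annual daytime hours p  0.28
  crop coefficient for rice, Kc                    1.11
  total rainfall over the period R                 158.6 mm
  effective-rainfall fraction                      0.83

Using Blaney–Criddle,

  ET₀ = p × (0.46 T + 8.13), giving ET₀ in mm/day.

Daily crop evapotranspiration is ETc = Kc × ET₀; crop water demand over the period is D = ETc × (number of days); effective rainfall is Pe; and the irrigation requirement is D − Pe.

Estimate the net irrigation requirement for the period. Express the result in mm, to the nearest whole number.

54 mm

ET₀ = 0.28 × (0.46 × 25.6 + 8.13) = 0.28 × 19.906 = 5.5737 mm/d
ETc = Kc × ET₀ = 1.11 × 5.5737 = 6.1868 mm/d
Crop demand D = ETc × 30 d = 6.1868 × 30 = 185.604 mm
Pe = 0.83 × 158.6 = 131.638 mm
D − Pe = 185.604 − 131.638 = 53.966 mm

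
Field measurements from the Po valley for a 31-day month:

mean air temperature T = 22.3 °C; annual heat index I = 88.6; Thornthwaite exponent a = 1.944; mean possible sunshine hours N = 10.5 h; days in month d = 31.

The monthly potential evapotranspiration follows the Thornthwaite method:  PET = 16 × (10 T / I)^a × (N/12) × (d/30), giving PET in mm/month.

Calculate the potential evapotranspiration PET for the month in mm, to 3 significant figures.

10T/I = 10 × 22.3 / 88.6 = 2.5169
(10T/I)^a = 2.5169^1.944 = 6.0157
Uncorrected PET = 16 × 6.0157 = 96.251 mm
Correction = (N/12)(d/30) = (10.5/12)(31/30) = 0.9042
PET = 96.251 × 0.9042 = 87.030 mm/month

87.0 mm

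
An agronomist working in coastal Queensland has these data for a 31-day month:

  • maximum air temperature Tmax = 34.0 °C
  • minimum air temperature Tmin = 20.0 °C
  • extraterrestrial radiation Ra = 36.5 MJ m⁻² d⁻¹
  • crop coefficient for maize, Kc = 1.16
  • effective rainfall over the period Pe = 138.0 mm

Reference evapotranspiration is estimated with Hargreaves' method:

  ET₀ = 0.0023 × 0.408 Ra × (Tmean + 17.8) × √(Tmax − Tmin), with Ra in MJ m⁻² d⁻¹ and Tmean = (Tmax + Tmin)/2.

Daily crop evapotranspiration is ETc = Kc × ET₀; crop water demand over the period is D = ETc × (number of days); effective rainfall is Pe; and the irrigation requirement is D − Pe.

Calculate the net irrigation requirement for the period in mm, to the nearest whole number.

Tmean = (34.0 + 20.0)/2 = 27.00 °C
0.408 Ra = 0.408 × 36.5 = 14.8920 mm/d equivalent
ET₀ = 0.0023 × 14.8920 × (27.00 + 17.8) × √14.0 = 0.0023 × 14.8920 × 44.80 × 3.7417 = 5.7415 mm/d
ETc = Kc × ET₀ = 1.16 × 5.7415 = 6.6601 mm/d
Crop demand D = ETc × 31 d = 6.6601 × 31 = 206.463 mm
D − Pe = 206.463 − 138.0 = 68.463 mm

68 mm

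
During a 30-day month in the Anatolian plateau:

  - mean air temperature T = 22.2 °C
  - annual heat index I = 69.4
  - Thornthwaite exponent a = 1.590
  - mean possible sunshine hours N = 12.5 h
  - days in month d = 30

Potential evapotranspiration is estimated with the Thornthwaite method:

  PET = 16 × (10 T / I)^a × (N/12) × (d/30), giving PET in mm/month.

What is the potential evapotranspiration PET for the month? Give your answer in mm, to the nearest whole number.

10T/I = 10 × 22.2 / 69.4 = 3.1988
(10T/I)^a = 3.1988^1.590 = 6.3523
Uncorrected PET = 16 × 6.3523 = 101.637 mm
Correction = (N/12)(d/30) = (12.5/12)(30/30) = 1.0417
PET = 101.637 × 1.0417 = 105.875 mm/month

106 mm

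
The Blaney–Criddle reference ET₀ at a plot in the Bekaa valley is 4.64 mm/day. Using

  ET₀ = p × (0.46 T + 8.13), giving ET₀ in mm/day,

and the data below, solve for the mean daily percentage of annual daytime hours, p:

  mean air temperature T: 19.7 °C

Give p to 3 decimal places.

0.270

p = ET₀ / (0.46 T + 8.13) = 4.64 / (0.46 × 19.7 + 8.13) = 4.64 / 17.192 = 0.2699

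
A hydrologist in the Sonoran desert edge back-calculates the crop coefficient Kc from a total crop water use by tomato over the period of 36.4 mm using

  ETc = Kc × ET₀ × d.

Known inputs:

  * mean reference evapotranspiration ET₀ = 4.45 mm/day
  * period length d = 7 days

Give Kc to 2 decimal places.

1.17

ETc = Kc × ET₀ × d  ⇒  Kc = ETc / (ET₀ × d)
Kc = 36.4 / (4.45 × 7) = 36.4 / 31.15 = 1.1685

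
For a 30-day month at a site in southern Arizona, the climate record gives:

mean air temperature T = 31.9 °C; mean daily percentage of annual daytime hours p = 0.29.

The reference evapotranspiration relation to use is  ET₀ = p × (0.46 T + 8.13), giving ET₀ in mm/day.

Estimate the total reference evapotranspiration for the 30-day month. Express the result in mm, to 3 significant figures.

198 mm

ET₀ = 0.29 × (0.46 × 31.9 + 8.13) = 0.29 × 22.804 = 6.6132 mm/d
Monthly total = 6.6132 × 30 = 198.396 mm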